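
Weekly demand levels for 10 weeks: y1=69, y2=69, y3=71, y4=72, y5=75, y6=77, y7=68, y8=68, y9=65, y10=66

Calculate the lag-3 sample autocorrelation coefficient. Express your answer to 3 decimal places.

-0.315

Mean ȳ = (69 + 69 + 71 + 72 + 75 + 77 + 68 + 68 + 65 + 66)/10 = 70.0000
Numerator Σ_{t=1}^{7}(y_t−ȳ)(y_{t+3}−ȳ) = -41.0000
Denominator Σ(y_t−ȳ)² = 130.0000
r_3 = -41.0000 / 130.0000 = -0.315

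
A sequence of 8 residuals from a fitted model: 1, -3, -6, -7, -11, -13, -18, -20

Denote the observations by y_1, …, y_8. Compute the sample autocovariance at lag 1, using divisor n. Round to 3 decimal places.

27.514

Mean ȳ = (1 − 3 − 6 − 7 − 11 − 13 − 18 − 20)/8 = -9.6250
Σ_{t=1}^{7}(y_t−ȳ)(y_{t+1}−ȳ) = 220.1094
γ_1 = 220.1094 / 8 = 27.514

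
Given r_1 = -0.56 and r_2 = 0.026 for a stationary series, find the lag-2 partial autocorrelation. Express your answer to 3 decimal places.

-0.419

φ_{22} = (r_2 − r_1²) / (1 − r_1²)
r_1² = (-0.56)² = 0.3136
Numerator = 0.026 − 0.3136 = -0.2876; denominator = 1 − 0.3136 = 0.6864
φ_{22} = -0.2876 / 0.6864 = -0.419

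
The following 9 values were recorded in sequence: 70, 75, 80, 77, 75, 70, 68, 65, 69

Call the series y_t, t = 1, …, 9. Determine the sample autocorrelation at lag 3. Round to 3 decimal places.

-0.279

Mean ȳ = (70 + 75 + 80 + 77 + 75 + 70 + 68 + 65 + 69)/9 = 72.1111
Σ(y_t−ȳ)(y_{t+3}−ȳ) = (-10.3210) + (8.3457) + (-16.6543) + (-20.0988) + (-20.5432) + (6.5679) = -52.7037
Denominator Σ(y_t−ȳ)² = 188.8889
r_3 = -52.7037 / 188.8889 = -0.279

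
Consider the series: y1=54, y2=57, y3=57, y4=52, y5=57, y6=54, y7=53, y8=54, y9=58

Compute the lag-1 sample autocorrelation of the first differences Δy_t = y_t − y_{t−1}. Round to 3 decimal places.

-0.390

First differences Δy: 3, 0, -5, 5, -3, -1, 1, 4
Mean of differences = 0.5000
Numerator Σ(Δy_t−Δȳ)(Δy_{t+1}−Δȳ) = -32.7500
Denominator Σ(Δy_t−Δȳ)² = 84.0000
r_1(Δy) = -32.7500 / 84.0000 = -0.390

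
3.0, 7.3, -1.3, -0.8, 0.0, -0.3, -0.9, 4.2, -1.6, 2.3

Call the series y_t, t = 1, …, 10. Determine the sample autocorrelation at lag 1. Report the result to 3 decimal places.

-0.127

Mean ȳ = (3.0 + 7.3 − 1.3 − 0.8 + 0.0 − 0.3 − 0.9 + 4.2 − 1.6 + 2.3)/10 = 1.1900
Numerator Σ_{t=1}^{9}(y_t−ȳ)(y_{t+1}−ȳ) = -9.7301
Denominator Σ(y_t−ȳ)² = 76.8490
r_1 = -9.7301 / 76.8490 = -0.127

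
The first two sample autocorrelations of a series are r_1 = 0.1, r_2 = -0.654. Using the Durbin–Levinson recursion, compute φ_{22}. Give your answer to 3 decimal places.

-0.671

φ_{22} = (r_2 − r_1²) / (1 − r_1²)
r_1² = (0.1)² = 0.01
Numerator = -0.654 − 0.0100 = -0.6640; denominator = 1 − 0.0100 = 0.9900
φ_{22} = -0.6640 / 0.9900 = -0.671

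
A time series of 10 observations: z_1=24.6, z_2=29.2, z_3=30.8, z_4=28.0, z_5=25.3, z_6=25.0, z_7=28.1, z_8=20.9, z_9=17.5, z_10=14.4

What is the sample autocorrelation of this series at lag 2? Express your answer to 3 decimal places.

Mean z̄ = (24.6 + 29.2 + 30.8 + 28.0 + 25.3 + 25.0 + 28.1 + 20.9 + 17.5 + 14.4)/10 = 24.3800
Numerator Σ_{t=1}^{8}(z_t−z̄)(z_{t+2}−z̄) = 37.4132
Denominator Σ(z_t−z̄)² = 251.7160
r_2 = 37.4132 / 251.7160 = 0.149

0.149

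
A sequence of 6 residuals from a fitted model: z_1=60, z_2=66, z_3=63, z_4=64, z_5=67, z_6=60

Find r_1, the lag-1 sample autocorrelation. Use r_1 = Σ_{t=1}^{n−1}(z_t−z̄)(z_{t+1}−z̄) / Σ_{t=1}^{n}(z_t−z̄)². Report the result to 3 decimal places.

Mean z̄ = (60 + 66 + 63 + 64 + 67 + 60)/6 = 63.3333
Deviations from mean: -3.3333, 2.6667, -0.3333, 0.6667, 3.6667, -3.3333
Numerator Σ_{t=1}^{5}(z_t−z̄)(z_{t+1}−z̄) = -19.7778
Denominator Σ(z_t−z̄)² = 43.3333
r_1 = -19.7778 / 43.3333 = -0.456

-0.456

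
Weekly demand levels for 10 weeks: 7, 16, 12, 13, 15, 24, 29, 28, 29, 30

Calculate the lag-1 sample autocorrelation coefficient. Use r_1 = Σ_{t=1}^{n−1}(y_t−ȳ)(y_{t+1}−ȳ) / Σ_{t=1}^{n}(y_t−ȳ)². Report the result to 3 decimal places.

0.637

Mean ȳ = (7 + 16 + 12 + 13 + 15 + 24 + 29 + 28 + 29 + 30)/10 = 20.3000
Numerator Σ_{t=1}^{9}(y_t−ȳ)(y_{t+1}−ȳ) = 423.1100
Denominator Σ(y_t−ȳ)² = 664.1000
r_1 = 423.1100 / 664.1000 = 0.637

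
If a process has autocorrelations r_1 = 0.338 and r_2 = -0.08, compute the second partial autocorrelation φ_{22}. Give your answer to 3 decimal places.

-0.219

φ_{22} = (r_2 − r_1²) / (1 − r_1²)
r_1² = (0.338)² = 0.114244
Numerator = -0.08 − 0.1142 = -0.1942; denominator = 1 − 0.1142 = 0.8858
φ_{22} = -0.1942 / 0.8858 = -0.219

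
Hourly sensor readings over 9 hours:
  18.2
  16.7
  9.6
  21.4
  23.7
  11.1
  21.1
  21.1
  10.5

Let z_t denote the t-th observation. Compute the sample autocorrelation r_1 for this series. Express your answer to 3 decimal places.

Mean z̄ = (18.2 + 16.7 + 9.6 + 21.4 + 23.7 + 11.1 + 21.1 + 21.1 + 10.5)/9 = 17.0444
Numerator Σ_{t=1}^{8}(z_t−z̄)(z_{t+1}−z̄) = -75.0353
Denominator Σ(z_t−z̄)² = 231.2022
r_1 = -75.0353 / 231.2022 = -0.325

-0.325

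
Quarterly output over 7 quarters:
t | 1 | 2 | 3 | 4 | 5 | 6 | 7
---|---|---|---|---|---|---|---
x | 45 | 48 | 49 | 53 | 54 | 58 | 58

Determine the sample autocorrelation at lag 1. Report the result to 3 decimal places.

Mean x̄ = (45 + 48 + 49 + 53 + 54 + 58 + 58)/7 = 52.1429
Deviations from mean: -7.1429, -4.1429, -3.1429, 0.8571, 1.8571, 5.8571, 5.8571
Σ(x_t−x̄)(x_{t+1}−x̄) = (29.5918) + (13.0204) + (-2.6939) + (1.5918) + (10.8776) + (34.3061) = 86.6939
Denominator Σ(x_t−x̄)² = 150.8571
r_1 = 86.6939 / 150.8571 = 0.575

0.575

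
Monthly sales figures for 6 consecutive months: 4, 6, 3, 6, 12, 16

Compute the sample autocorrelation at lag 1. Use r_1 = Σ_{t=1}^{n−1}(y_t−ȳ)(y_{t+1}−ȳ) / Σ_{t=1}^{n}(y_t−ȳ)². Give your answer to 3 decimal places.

0.397

Mean ȳ = (4 + 6 + 3 + 6 + 12 + 16)/6 = 7.8333
Σ(y_t−ȳ)(y_{t+1}−ȳ) = (7.0278) + (8.8611) + (8.8611) + (-7.6389) + (34.0278) = 51.1389
Denominator Σ(y_t−ȳ)² = 128.8333
r_1 = 51.1389 / 128.8333 = 0.397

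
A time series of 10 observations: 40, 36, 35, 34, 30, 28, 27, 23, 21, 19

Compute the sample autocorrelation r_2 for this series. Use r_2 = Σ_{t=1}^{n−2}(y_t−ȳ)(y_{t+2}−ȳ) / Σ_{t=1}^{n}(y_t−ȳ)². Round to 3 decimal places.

0.415

Mean ȳ = (40 + 36 + 35 + 34 + 30 + 28 + 27 + 23 + 21 + 19)/10 = 29.3000
Numerator Σ_{t=1}^{8}(y_t−ȳ)(y_{t+2}−ȳ) = 180.9200
Denominator Σ(y_t−ȳ)² = 436.1000
r_2 = 180.9200 / 436.1000 = 0.415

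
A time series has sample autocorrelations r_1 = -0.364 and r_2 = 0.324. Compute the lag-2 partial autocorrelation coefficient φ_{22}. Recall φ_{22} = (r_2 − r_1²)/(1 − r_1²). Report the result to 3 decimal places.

0.221

φ_{22} = (r_2 − r_1²) / (1 − r_1²)
r_1² = (-0.364)² = 0.132496
Numerator = 0.324 − 0.1325 = 0.1915; denominator = 1 − 0.1325 = 0.8675
φ_{22} = 0.1915 / 0.8675 = 0.221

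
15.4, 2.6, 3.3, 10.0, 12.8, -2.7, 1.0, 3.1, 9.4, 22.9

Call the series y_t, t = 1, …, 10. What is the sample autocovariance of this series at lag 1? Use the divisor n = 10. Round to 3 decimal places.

Mean ȳ = (15.4 + 2.6 + 3.3 + 10.0 + 12.8 − 2.7 + 1.0 + 3.1 + 9.4 + 22.9)/10 = 7.7800
Σ_{t=1}^{9}(y_t−ȳ)(y_{t+1}−ȳ) = 52.0216
γ_1 = 52.0216 / 10 = 5.202

5.202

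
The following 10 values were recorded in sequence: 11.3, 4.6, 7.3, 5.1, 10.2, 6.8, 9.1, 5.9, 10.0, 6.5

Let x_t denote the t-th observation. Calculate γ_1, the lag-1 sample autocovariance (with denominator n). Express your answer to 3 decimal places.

Mean x̄ = (11.3 + 4.6 + 7.3 + 5.1 + 10.2 + 6.8 + 9.1 + 5.9 + 10.0 + 6.5)/10 = 7.6800
Σ_{t=1}^{9}(x_t−x̄)(x_{t+1}−x̄) = -28.3624
γ_1 = -28.3624 / 10 = -2.836

-2.836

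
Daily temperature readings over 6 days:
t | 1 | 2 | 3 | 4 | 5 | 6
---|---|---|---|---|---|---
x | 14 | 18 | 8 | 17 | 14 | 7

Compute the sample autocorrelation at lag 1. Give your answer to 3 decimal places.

Mean x̄ = (14 + 18 + 8 + 17 + 14 + 7)/6 = 13.0000
Deviations from mean: 1.0000, 5.0000, -5.0000, 4.0000, 1.0000, -6.0000
Σ(x_t−x̄)(x_{t+1}−x̄) = (5.0000) + (-25.0000) + (-20.0000) + (4.0000) + (-6.0000) = -42.0000
Denominator Σ(x_t−x̄)² = 104.0000
r_1 = -42.0000 / 104.0000 = -0.404

-0.404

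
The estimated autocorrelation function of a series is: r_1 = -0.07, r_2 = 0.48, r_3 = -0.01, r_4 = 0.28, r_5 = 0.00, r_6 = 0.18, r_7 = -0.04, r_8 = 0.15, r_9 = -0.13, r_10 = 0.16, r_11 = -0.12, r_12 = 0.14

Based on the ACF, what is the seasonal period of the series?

The largest autocorrelation is r_2 = 0.48, with weaker echoes at lags 4 (0.28), 6 (0.18), 8 (0.15) and 10 (0.16); the remaining lags stay at or below 0.14.
The dominant spike at lag 2 indicates a seasonal period of 2.

2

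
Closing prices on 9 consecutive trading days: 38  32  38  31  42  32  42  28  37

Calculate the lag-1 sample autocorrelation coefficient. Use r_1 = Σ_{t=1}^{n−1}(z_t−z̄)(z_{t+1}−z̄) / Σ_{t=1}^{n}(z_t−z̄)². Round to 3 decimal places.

Mean z̄ = (38 + 32 + 38 + 31 + 42 + 32 + 42 + 28 + 37)/9 = 35.5556
Numerator Σ_{t=1}^{8}(z_t−z̄)(z_{t+1}−z̄) = -163.3086
Denominator Σ(z_t−z̄)² = 200.2222
r_1 = -163.3086 / 200.2222 = -0.816

-0.816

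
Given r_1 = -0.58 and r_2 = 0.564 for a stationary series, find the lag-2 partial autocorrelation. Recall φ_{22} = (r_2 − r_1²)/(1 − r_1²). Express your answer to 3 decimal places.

0.343

φ_{22} = (r_2 − r_1²) / (1 − r_1²)
r_1² = (-0.58)² = 0.3364
Numerator = 0.564 − 0.3364 = 0.2276; denominator = 1 − 0.3364 = 0.6636
φ_{22} = 0.2276 / 0.6636 = 0.343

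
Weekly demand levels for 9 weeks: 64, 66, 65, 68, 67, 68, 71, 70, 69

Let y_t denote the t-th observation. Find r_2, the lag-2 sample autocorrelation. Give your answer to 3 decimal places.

Mean ȳ = (64 + 66 + 65 + 68 + 67 + 68 + 71 + 70 + 69)/9 = 67.5556
Σ(y_t−ȳ)(y_{t+2}−ȳ) = (9.0864) + (-0.6914) + (1.4198) + (0.1975) + (-1.9136) + (1.0864) + (4.9753) = 14.1605
Denominator Σ(y_t−ȳ)² = 42.2222
r_2 = 14.1605 / 42.2222 = 0.335

0.335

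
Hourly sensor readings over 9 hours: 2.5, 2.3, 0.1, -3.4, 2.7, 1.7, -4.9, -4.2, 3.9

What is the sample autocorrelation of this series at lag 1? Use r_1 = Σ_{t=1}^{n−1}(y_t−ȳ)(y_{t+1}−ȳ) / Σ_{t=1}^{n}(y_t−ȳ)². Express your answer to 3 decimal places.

-0.029

Mean ȳ = (2.5 + 2.3 + 0.1 − 3.4 + 2.7 + 1.7 − 4.9 − 4.2 + 3.9)/9 = 0.0778
Numerator Σ_{t=1}^{8}(y_t−ȳ)(y_{t+1}−ȳ) = -2.6427
Denominator Σ(y_t−ȳ)² = 90.0956
r_1 = -2.6427 / 90.0956 = -0.029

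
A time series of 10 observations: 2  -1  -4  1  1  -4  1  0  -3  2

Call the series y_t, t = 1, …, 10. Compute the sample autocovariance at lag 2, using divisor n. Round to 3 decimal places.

Mean ȳ = (2 − 1 − 4 + 1 + 1 − 4 + 1 + 0 − 3 + 2)/10 = -0.5000
Σ_{t=1}^{8}(y_t−ȳ)(y_{t+2}−ȳ) = -22.0000
γ_2 = -22.0000 / 10 = -2.200

-2.200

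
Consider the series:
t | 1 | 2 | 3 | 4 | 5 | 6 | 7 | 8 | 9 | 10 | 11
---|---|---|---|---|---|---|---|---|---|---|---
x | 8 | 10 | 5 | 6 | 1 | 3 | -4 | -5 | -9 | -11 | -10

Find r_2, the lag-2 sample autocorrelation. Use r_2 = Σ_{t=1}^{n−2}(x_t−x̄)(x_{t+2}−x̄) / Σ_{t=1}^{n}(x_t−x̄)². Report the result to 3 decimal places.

Mean x̄ = (8 + 10 + 5 + 6 + 1 + 3 − 4 − 5 − 9 − 11 − 10)/11 = -0.5455
Numerator Σ_{t=1}^{9}(x_t−x̄)(x_{t+2}−x̄) = 282.7686
Denominator Σ(x_t−x̄)² = 574.7273
r_2 = 282.7686 / 574.7273 = 0.492

0.492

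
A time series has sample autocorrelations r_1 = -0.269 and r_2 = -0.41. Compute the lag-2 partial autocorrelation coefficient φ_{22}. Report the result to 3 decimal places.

-0.520

φ_{22} = (r_2 − r_1²) / (1 − r_1²)
r_1² = (-0.269)² = 0.072361
Numerator = -0.41 − 0.0724 = -0.4824; denominator = 1 − 0.0724 = 0.9276
φ_{22} = -0.4824 / 0.9276 = -0.520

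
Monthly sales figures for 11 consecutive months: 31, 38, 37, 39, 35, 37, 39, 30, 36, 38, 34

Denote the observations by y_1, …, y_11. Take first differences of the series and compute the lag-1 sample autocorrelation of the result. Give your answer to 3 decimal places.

-0.416

First differences Δy: 7, -1, 2, -4, 2, 2, -9, 6, 2, -4
Mean of differences = 0.3000
Numerator Σ(Δy_t−Δȳ)(Δy_{t+1}−Δȳ) = -89.0900
Denominator Σ(Δy_t−Δȳ)² = 214.1000
r_1(Δy) = -89.0900 / 214.1000 = -0.416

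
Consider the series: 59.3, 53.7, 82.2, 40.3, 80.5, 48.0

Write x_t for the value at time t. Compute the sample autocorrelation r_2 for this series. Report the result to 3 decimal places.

0.538

Mean x̄ = (59.3 + 53.7 + 82.2 + 40.3 + 80.5 + 48.0)/6 = 60.6667
Deviations from mean: -1.3667, -6.9667, 21.5333, -20.3667, 19.8333, -12.6667
Σ(x_t−x̄)(x_{t+2}−x̄) = (-29.4289) + (141.8878) + (427.0778) + (257.9778) = 797.5144
Denominator Σ(x_t−x̄)² = 1482.6933
r_2 = 797.5144 / 1482.6933 = 0.538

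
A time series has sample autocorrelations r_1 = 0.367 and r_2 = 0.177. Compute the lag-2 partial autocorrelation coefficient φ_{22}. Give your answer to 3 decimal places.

φ_{22} = (r_2 − r_1²) / (1 − r_1²)
r_1² = (0.367)² = 0.134689
Numerator = 0.177 − 0.1347 = 0.0423; denominator = 1 − 0.1347 = 0.8653
φ_{22} = 0.0423 / 0.8653 = 0.049

0.049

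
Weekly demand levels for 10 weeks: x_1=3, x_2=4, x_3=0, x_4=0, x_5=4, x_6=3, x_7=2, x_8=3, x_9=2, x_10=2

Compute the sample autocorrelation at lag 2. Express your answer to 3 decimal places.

Mean x̄ = (3 + 4 + 0 + 0 + 4 + 3 + 2 + 3 + 2 + 2)/10 = 2.3000
Numerator Σ_{t=1}^{8}(x_t−x̄)(x_{t+2}−x̄) = -11.1800
Denominator Σ(x_t−x̄)² = 18.1000
r_2 = -11.1800 / 18.1000 = -0.618

-0.618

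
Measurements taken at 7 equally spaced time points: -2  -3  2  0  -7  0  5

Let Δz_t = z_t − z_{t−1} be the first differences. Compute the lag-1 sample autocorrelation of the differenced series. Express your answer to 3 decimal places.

First differences Δz: -1, 5, -2, -7, 7, 5
Mean of differences = 1.1667
Numerator Σ(Δz_t−Δz̄)(Δz_{t+1}−Δz̄) = -19.8611
Denominator Σ(Δz_t−Δz̄)² = 144.8333
r_1(Δz) = -19.8611 / 144.8333 = -0.137

-0.137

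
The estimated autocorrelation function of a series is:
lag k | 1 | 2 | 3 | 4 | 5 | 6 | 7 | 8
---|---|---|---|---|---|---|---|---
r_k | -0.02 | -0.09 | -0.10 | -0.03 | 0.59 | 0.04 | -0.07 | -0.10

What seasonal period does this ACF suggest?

The largest autocorrelation is r_5 = 0.59; the remaining lags stay at or below 0.04.
The dominant spike at lag 5 indicates a seasonal period of 5.

5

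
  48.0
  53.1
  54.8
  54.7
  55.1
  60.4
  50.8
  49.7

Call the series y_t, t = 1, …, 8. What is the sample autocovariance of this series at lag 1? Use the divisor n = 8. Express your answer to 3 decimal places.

1.148

Mean ȳ = (48.0 + 53.1 + 54.8 + 54.7 + 55.1 + 60.4 + 50.8 + 49.7)/8 = 53.3250
Σ_{t=1}^{7}(y_t−ȳ)(y_{t+1}−ȳ) = 9.1819
γ_1 = 9.1819 / 8 = 1.148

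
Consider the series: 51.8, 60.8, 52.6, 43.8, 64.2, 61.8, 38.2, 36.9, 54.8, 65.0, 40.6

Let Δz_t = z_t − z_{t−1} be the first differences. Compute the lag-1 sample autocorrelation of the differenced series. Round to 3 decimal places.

First differences Δz: 9.0, -8.2, -8.8, 20.4, -2.4, -23.6, -1.3, 17.9, 10.2, -24.4
Mean of differences = -1.1200
Numerator Σ(Δz_t−Δz̄)(Δz_{t+1}−Δz̄) = -228.9204
Denominator Σ(Δz_t−Δz̄)² = 2213.5160
r_1(Δz) = -228.9204 / 2213.5160 = -0.103

-0.103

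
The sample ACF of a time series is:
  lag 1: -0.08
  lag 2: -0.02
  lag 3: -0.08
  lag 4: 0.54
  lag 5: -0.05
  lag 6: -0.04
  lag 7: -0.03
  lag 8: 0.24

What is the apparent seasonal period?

4

The largest autocorrelation is r_4 = 0.54, with a weaker echo at lag 8 (0.24); the remaining lags stay at or below -0.02.
The dominant spike at lag 4 indicates a seasonal period of 4.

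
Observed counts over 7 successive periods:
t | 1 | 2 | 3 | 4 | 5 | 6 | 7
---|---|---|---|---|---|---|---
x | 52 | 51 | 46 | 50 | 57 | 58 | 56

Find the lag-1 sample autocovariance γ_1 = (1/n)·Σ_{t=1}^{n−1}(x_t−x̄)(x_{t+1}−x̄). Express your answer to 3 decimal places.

8.507

Mean x̄ = (52 + 51 + 46 + 50 + 57 + 58 + 56)/7 = 52.8571
Deviations: -0.8571, -1.8571, -6.8571, -2.8571, 4.1429, 5.1429, 3.1429
Σ_{t=1}^{6}(x_t−x̄)(x_{t+1}−x̄) = 59.5510
γ_1 = 59.5510 / 7 = 8.507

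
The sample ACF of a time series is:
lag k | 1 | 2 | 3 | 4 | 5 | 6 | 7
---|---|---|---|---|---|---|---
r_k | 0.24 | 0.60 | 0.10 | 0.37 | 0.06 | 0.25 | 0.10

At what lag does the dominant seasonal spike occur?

2

The largest autocorrelation is r_2 = 0.60, with weaker echoes at lags 4 (0.37) and 6 (0.25); the remaining lags stay at or below 0.24.
The dominant spike at lag 2 indicates a seasonal period of 2.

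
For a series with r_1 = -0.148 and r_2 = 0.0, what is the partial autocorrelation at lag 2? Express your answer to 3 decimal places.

-0.022

φ_{22} = (r_2 − r_1²) / (1 − r_1²)
r_1² = (-0.148)² = 0.021904
Numerator = 0.0 − 0.0219 = -0.0219; denominator = 1 − 0.0219 = 0.9781
φ_{22} = -0.0219 / 0.9781 = -0.022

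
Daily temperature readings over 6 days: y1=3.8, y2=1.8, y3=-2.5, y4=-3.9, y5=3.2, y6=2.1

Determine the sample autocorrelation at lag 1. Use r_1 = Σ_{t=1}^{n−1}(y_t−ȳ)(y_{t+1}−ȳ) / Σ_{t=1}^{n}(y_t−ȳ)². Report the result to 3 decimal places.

0.135

Mean ȳ = (3.8 + 1.8 − 2.5 − 3.9 + 3.2 + 2.1)/6 = 0.7500
Deviations from mean: 3.0500, 1.0500, -3.2500, -4.6500, 2.4500, 1.3500
Σ(y_t−ȳ)(y_{t+1}−ȳ) = (3.2025) + (-3.4125) + (15.1125) + (-11.3925) + (3.3075) = 6.8175
Denominator Σ(y_t−ȳ)² = 50.4150
r_1 = 6.8175 / 50.4150 = 0.135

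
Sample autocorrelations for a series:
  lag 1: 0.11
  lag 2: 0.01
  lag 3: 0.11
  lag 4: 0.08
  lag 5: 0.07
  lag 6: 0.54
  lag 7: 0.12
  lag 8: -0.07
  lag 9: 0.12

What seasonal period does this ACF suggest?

6

The largest autocorrelation is r_6 = 0.54; the remaining lags stay at or below 0.12.
The dominant spike at lag 6 indicates a seasonal period of 6.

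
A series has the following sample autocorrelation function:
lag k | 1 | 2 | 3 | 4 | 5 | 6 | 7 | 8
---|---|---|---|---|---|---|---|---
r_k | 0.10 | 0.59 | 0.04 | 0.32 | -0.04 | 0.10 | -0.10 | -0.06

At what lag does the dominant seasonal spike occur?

The largest autocorrelation is r_2 = 0.59, with a weaker echo at lag 4 (0.32); the remaining lags stay at or below 0.10.
The dominant spike at lag 2 indicates a seasonal period of 2.

2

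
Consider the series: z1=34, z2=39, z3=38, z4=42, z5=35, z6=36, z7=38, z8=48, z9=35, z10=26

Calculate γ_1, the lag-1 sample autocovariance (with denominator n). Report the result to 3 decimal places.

0.149

Mean z̄ = (34 + 39 + 38 + 42 + 35 + 36 + 38 + 48 + 35 + 26)/10 = 37.1000
Σ_{t=1}^{9}(z_t−z̄)(z_{t+1}−z̄) = 1.4900
γ_1 = 1.4900 / 10 = 0.149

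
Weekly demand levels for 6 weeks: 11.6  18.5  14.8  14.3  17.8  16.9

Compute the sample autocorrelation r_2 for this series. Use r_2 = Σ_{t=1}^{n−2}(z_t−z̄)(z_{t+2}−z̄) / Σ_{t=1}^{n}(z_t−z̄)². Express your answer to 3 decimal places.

-0.118

Mean z̄ = (11.6 + 18.5 + 14.8 + 14.3 + 17.8 + 16.9)/6 = 15.6500
Deviations from mean: -4.0500, 2.8500, -0.8500, -1.3500, 2.1500, 1.2500
Σ(z_t−z̄)(z_{t+2}−z̄) = (3.4425) + (-3.8475) + (-1.8275) + (-1.6875) = -3.9200
Denominator Σ(z_t−z̄)² = 33.2550
r_2 = -3.9200 / 33.2550 = -0.118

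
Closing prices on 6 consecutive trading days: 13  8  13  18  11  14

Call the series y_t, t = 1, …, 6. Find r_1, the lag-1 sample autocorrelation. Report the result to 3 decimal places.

Mean ȳ = (13 + 8 + 13 + 18 + 11 + 14)/6 = 12.8333
Deviations from mean: 0.1667, -4.8333, 0.1667, 5.1667, -1.8333, 1.1667
Σ(y_t−ȳ)(y_{t+1}−ȳ) = (-0.8056) + (-0.8056) + (0.8611) + (-9.4722) + (-2.1389) = -12.3611
Denominator Σ(y_t−ȳ)² = 54.8333
r_1 = -12.3611 / 54.8333 = -0.225

-0.225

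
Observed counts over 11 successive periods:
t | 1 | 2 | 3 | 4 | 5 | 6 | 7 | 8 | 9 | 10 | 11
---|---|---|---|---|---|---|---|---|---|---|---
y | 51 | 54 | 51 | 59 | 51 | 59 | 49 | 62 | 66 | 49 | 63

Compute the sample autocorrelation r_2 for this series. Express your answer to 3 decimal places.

Mean ȳ = (51 + 54 + 51 + 59 + 51 + 59 + 49 + 62 + 66 + 49 + 63)/11 = 55.8182
Numerator Σ_{t=1}^{9}(y_t−ȳ)(y_{t+2}−ȳ) = 64.8430
Denominator Σ(y_t−ȳ)² = 379.6364
r_2 = 64.8430 / 379.6364 = 0.171

0.171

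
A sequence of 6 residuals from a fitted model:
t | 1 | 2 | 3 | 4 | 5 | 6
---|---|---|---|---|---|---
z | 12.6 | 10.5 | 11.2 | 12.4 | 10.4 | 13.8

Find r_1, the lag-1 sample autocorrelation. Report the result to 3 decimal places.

-0.468

Mean z̄ = (12.6 + 10.5 + 11.2 + 12.4 + 10.4 + 13.8)/6 = 11.8167
Numerator Σ_{t=1}^{5}(z_t−z̄)(z_{t+1}−z̄) = -4.2153
Denominator Σ(z_t−z̄)² = 9.0083
r_1 = -4.2153 / 9.0083 = -0.468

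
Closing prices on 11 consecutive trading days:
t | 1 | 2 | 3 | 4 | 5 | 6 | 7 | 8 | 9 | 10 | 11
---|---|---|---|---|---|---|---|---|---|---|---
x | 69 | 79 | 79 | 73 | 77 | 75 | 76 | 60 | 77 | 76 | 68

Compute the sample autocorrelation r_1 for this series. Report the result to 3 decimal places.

-0.230

Mean x̄ = (69 + 79 + 79 + 73 + 77 + 75 + 76 + 60 + 77 + 76 + 68)/11 = 73.5455
Numerator Σ_{t=1}^{10}(x_t−x̄)(x_{t+1}−x̄) = -76.4793
Denominator Σ(x_t−x̄)² = 332.7273
r_1 = -76.4793 / 332.7273 = -0.230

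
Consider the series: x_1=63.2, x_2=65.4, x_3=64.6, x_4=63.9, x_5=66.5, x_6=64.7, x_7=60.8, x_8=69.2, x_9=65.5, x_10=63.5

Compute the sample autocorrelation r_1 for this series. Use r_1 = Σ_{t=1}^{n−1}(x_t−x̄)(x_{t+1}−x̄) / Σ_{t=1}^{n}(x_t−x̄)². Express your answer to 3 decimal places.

Mean x̄ = (63.2 + 65.4 + 64.6 + 63.9 + 66.5 + 64.7 + 60.8 + 69.2 + 65.5 + 63.5)/10 = 64.7300
Numerator Σ_{t=1}^{9}(x_t−x̄)(x_{t+1}−x̄) = -17.4809
Denominator Σ(x_t−x̄)² = 44.1610
r_1 = -17.4809 / 44.1610 = -0.396

-0.396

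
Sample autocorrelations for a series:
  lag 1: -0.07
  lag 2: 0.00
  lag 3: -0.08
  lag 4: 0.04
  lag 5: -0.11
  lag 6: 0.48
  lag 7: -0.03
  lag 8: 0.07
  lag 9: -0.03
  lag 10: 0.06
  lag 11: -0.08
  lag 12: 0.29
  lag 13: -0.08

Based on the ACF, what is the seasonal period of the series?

6

The largest autocorrelation is r_6 = 0.48, with a weaker echo at lag 12 (0.29); the remaining lags stay at or below 0.07.
The dominant spike at lag 6 indicates a seasonal period of 6.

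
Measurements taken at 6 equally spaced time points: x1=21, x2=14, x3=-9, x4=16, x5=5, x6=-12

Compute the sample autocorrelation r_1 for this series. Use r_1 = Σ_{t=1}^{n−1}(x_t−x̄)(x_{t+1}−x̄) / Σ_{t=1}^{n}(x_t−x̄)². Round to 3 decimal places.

Mean x̄ = (21 + 14 − 9 + 16 + 5 − 12)/6 = 5.8333
Deviations from mean: 15.1667, 8.1667, -14.8333, 10.1667, -0.8333, -17.8333
Σ(x_t−x̄)(x_{t+1}−x̄) = (123.8611) + (-121.1389) + (-150.8056) + (-8.4722) + (14.8611) = -141.6944
Denominator Σ(x_t−x̄)² = 938.8333
r_1 = -141.6944 / 938.8333 = -0.151

-0.151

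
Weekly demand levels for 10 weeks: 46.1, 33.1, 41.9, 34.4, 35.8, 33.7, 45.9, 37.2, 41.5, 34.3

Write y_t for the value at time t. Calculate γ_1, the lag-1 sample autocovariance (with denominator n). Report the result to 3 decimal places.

Mean ȳ = (46.1 + 33.1 + 41.9 + 34.4 + 35.8 + 33.7 + 45.9 + 37.2 + 41.5 + 34.3)/10 = 38.3900
Σ_{t=1}^{9}(y_t−ȳ)(y_{t+1}−ȳ) = -111.4571
γ_1 = -111.4571 / 10 = -11.146

-11.146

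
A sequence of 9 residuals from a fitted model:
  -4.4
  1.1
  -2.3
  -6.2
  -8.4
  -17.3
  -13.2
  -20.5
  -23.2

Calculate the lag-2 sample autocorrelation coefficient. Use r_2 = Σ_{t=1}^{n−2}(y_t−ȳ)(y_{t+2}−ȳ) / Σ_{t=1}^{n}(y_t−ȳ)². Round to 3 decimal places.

0.320

Mean ȳ = (-4.4 + 1.1 − 2.3 − 6.2 − 8.4 − 17.3 − 13.2 − 20.5 − 23.2)/9 = -10.4889
Σ(y_t−ȳ)(y_{t+2}−ȳ) = (49.8612) + (49.7035) + (17.1057) + (-29.2121) + (-5.6632) + (68.1868) + (34.4612) = 184.4431
Denominator Σ(y_t−ȳ)² = 576.7289
r_2 = 184.4431 / 576.7289 = 0.320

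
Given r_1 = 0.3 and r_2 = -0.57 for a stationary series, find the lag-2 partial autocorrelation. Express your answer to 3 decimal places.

-0.725

φ_{22} = (r_2 − r_1²) / (1 − r_1²)
r_1² = (0.3)² = 0.09
Numerator = -0.57 − 0.0900 = -0.6600; denominator = 1 − 0.0900 = 0.9100
φ_{22} = -0.6600 / 0.9100 = -0.725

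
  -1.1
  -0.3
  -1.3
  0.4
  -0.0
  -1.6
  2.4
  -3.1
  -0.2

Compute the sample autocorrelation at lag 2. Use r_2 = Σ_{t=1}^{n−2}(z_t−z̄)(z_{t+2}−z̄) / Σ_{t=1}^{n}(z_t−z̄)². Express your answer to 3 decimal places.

Mean z̄ = (-1.1 − 0.3 − 1.3 + 0.4 − 0.0 − 1.6 + 2.4 − 3.1 − 0.2)/9 = -0.5333
Σ(z_t−z̄)(z_{t+2}−z̄) = (0.4344) + (0.2178) + (-0.4089) + (-0.9956) + (1.5644) + (2.7378) + (0.9778) = 4.5278
Denominator Σ(z_t−z̄)² = 18.5600
r_2 = 4.5278 / 18.5600 = 0.244

0.244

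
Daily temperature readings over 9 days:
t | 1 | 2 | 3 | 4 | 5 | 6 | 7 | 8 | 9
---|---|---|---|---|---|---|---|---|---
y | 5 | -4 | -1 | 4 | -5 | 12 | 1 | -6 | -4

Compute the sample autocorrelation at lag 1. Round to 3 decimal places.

Mean ȳ = (5 − 4 − 1 + 4 − 5 + 12 + 1 − 6 − 4)/9 = 0.2222
Numerator Σ_{t=1}^{8}(y_t−ȳ)(y_{t+1}−ȳ) = -70.2716
Denominator Σ(y_t−ȳ)² = 279.5556
r_1 = -70.2716 / 279.5556 = -0.251

-0.251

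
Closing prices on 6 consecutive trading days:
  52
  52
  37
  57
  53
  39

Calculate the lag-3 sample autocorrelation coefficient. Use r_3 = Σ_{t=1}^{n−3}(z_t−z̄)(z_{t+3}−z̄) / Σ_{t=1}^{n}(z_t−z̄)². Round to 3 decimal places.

Mean z̄ = (52 + 52 + 37 + 57 + 53 + 39)/6 = 48.3333
Deviations from mean: 3.6667, 3.6667, -11.3333, 8.6667, 4.6667, -9.3333
Σ(z_t−z̄)(z_{t+3}−z̄) = (31.7778) + (17.1111) + (105.7778) = 154.6667
Denominator Σ(z_t−z̄)² = 339.3333
r_3 = 154.6667 / 339.3333 = 0.456

0.456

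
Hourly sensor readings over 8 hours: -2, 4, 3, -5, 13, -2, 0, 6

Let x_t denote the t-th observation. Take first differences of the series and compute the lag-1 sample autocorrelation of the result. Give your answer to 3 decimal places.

First differences Δx: 6, -1, -8, 18, -15, 2, 6
Mean of differences = 1.1429
Numerator Σ(Δx_t−Δx̄)(Δx_{t+1}−Δx̄) = -426.7347
Denominator Σ(Δx_t−Δx̄)² = 680.8571
r_1(Δx) = -426.7347 / 680.8571 = -0.627

-0.627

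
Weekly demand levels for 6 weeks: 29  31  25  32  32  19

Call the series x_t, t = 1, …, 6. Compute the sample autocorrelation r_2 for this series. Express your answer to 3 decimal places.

-0.295

Mean x̄ = (29 + 31 + 25 + 32 + 32 + 19)/6 = 28.0000
Deviations from mean: 1.0000, 3.0000, -3.0000, 4.0000, 4.0000, -9.0000
Σ(x_t−x̄)(x_{t+2}−x̄) = (-3.0000) + (12.0000) + (-12.0000) + (-36.0000) = -39.0000
Denominator Σ(x_t−x̄)² = 132.0000
r_2 = -39.0000 / 132.0000 = -0.295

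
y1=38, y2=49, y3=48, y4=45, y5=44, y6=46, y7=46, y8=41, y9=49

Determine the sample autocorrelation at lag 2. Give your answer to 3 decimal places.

-0.234

Mean ȳ = (38 + 49 + 48 + 45 + 44 + 46 + 46 + 41 + 49)/9 = 45.1111
Σ(y_t−ȳ)(y_{t+2}−ȳ) = (-20.5432) + (-0.4321) + (-3.2099) + (-0.0988) + (-0.9877) + (-3.6543) + (3.4568) = -25.4691
Denominator Σ(y_t−ȳ)² = 108.8889
r_2 = -25.4691 / 108.8889 = -0.234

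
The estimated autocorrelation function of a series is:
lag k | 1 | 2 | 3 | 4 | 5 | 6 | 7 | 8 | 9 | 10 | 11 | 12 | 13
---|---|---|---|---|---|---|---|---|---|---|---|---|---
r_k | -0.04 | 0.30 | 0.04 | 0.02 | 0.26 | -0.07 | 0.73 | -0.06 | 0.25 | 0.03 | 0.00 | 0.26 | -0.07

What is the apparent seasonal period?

7

The largest autocorrelation is r_7 = 0.73; the remaining lags stay at or below 0.30.
The dominant spike at lag 7 indicates a seasonal period of 7.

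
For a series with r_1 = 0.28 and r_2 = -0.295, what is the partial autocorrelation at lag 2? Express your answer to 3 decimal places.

φ_{22} = (r_2 − r_1²) / (1 − r_1²)
r_1² = (0.28)² = 0.0784
Numerator = -0.295 − 0.0784 = -0.3734; denominator = 1 − 0.0784 = 0.9216
φ_{22} = -0.3734 / 0.9216 = -0.405

-0.405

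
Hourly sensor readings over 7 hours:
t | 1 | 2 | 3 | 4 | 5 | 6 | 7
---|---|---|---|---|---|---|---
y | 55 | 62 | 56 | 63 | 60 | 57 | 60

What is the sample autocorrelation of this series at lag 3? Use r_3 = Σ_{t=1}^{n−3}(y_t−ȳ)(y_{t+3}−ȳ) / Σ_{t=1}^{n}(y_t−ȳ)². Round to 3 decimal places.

Mean ȳ = (55 + 62 + 56 + 63 + 60 + 57 + 60)/7 = 59.0000
Σ(y_t−ȳ)(y_{t+3}−ȳ) = (-16.0000) + (3.0000) + (6.0000) + (4.0000) = -3.0000
Denominator Σ(y_t−ȳ)² = 56.0000
r_3 = -3.0000 / 56.0000 = -0.054

-0.054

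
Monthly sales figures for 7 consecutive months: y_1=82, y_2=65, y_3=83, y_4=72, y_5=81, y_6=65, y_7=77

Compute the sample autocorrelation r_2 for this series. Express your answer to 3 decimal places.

Mean ȳ = (82 + 65 + 83 + 72 + 81 + 65 + 77)/7 = 75.0000
Σ(y_t−ȳ)(y_{t+2}−ȳ) = (56.0000) + (30.0000) + (48.0000) + (30.0000) + (12.0000) = 176.0000
Denominator Σ(y_t−ȳ)² = 362.0000
r_2 = 176.0000 / 362.0000 = 0.486

0.486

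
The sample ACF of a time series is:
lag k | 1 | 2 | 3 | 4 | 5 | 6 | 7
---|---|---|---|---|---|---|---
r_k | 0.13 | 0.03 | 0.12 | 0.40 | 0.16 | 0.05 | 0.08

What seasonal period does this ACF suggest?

4

The largest autocorrelation is r_4 = 0.40; the remaining lags stay at or below 0.16.
The dominant spike at lag 4 indicates a seasonal period of 4.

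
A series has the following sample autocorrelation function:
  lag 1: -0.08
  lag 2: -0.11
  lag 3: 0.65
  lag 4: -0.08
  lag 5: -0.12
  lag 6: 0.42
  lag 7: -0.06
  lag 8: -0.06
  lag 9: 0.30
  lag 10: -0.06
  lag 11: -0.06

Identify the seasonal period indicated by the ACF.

3

The largest autocorrelation is r_3 = 0.65, with weaker echoes at lags 6 (0.42) and 9 (0.30); the remaining lags stay at or below -0.06.
The dominant spike at lag 3 indicates a seasonal period of 3.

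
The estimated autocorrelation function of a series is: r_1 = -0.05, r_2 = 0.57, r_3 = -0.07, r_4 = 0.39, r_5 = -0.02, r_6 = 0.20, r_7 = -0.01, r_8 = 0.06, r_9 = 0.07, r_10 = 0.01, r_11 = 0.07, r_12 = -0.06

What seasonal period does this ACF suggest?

2

The largest autocorrelation is r_2 = 0.57, with weaker echoes at lags 4 (0.39) and 6 (0.20); the remaining lags stay at or below 0.07.
The dominant spike at lag 2 indicates a seasonal period of 2.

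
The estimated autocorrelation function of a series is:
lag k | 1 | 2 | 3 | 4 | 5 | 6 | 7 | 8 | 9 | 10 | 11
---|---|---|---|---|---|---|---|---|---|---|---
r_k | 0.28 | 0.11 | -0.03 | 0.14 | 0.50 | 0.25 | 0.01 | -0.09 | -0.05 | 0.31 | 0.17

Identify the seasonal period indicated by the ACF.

The largest autocorrelation is r_5 = 0.50, with a weaker echo at lag 10 (0.31); the remaining lags stay at or below 0.28. The elevated value at lag 1 (0.28), dropping to 0.11 at lag 2, reflects decaying short-term dependence rather than seasonality.
The dominant spike at lag 5 indicates a seasonal period of 5.

5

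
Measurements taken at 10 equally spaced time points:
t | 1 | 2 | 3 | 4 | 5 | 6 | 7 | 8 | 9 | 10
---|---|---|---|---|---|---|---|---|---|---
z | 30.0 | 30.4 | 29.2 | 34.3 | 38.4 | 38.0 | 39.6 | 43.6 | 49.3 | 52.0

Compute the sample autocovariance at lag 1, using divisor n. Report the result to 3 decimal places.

Mean z̄ = (30.0 + 30.4 + 29.2 + 34.3 + 38.4 + 38.0 + 39.6 + 43.6 + 49.3 + 52.0)/10 = 38.4800
Σ_{t=1}^{9}(z_t−z̄)(z_{t+1}−z̄) = 389.5456
γ_1 = 389.5456 / 10 = 38.955

38.955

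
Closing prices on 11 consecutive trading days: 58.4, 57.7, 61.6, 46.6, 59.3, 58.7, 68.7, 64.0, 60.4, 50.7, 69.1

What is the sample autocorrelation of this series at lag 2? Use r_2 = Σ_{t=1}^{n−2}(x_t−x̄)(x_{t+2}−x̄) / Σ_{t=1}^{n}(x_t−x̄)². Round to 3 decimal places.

Mean x̄ = (58.4 + 57.7 + 61.6 + 46.6 + 59.3 + 58.7 + 68.7 + 64.0 + 60.4 + 50.7 + 69.1)/11 = 59.5636
Numerator Σ_{t=1}^{9}(x_t−x̄)(x_{t+2}−x̄) = 2.5037
Denominator Σ(x_t−x̄)² = 451.2055
r_2 = 2.5037 / 451.2055 = 0.006

0.006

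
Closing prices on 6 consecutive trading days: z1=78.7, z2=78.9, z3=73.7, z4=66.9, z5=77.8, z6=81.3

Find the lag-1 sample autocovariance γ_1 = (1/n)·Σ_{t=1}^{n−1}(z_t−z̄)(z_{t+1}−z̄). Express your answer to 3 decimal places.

Mean z̄ = (78.7 + 78.9 + 73.7 + 66.9 + 77.8 + 81.3)/6 = 76.2167
Σ_{t=1}^{5}(z_t−z̄)(z_{t+1}−z̄) = 16.6547
γ_1 = 16.6547 / 6 = 2.776

2.776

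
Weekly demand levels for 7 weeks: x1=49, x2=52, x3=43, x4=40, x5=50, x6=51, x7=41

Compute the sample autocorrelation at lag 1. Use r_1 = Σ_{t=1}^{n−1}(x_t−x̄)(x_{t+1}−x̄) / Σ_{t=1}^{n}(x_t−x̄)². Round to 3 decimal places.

-0.096

Mean x̄ = (49 + 52 + 43 + 40 + 50 + 51 + 41)/7 = 46.5714
Deviations from mean: 2.4286, 5.4286, -3.5714, -6.5714, 3.4286, 4.4286, -5.5714
Numerator Σ_{t=1}^{6}(x_t−x̄)(x_{t+1}−x̄) = -14.7551
Denominator Σ(x_t−x̄)² = 153.7143
r_1 = -14.7551 / 153.7143 = -0.096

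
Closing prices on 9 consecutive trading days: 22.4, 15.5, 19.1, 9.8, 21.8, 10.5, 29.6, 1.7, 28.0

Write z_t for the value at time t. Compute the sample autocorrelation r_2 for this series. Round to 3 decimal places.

0.563

Mean z̄ = (22.4 + 15.5 + 19.1 + 9.8 + 21.8 + 10.5 + 29.6 + 1.7 + 28.0)/9 = 17.6000
Σ(z_t−z̄)(z_{t+2}−z̄) = (7.2000) + (16.3800) + (6.3000) + (55.3800) + (50.4000) + (112.8900) + (124.8000) = 373.3500
Denominator Σ(z_t−z̄)² = 663.5600
r_2 = 373.3500 / 663.5600 = 0.563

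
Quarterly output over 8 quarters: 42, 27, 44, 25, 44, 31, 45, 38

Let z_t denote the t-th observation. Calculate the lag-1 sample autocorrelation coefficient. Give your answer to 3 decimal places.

Mean z̄ = (42 + 27 + 44 + 25 + 44 + 31 + 45 + 38)/8 = 37.0000
Deviations from mean: 5.0000, -10.0000, 7.0000, -12.0000, 7.0000, -6.0000, 8.0000, 1.0000
Σ(z_t−z̄)(z_{t+1}−z̄) = (-50.0000) + (-70.0000) + (-84.0000) + (-84.0000) + (-42.0000) + (-48.0000) + (8.0000) = -370.0000
Denominator Σ(z_t−z̄)² = 468.0000
r_1 = -370.0000 / 468.0000 = -0.791

-0.791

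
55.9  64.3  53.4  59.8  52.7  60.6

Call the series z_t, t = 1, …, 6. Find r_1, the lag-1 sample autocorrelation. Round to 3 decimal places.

Mean z̄ = (55.9 + 64.3 + 53.4 + 59.8 + 52.7 + 60.6)/6 = 57.7833
Deviations from mean: -1.8833, 6.5167, -4.3833, 2.0167, -5.0833, 2.8167
Σ(z_t−z̄)(z_{t+1}−z̄) = (-12.2731) + (-28.5647) + (-8.8397) + (-10.2514) + (-14.3181) = -74.2469
Denominator Σ(z_t−z̄)² = 103.0683
r_1 = -74.2469 / 103.0683 = -0.720

-0.720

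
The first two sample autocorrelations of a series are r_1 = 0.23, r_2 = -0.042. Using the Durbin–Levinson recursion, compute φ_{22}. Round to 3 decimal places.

-0.100

φ_{22} = (r_2 − r_1²) / (1 − r_1²)
r_1² = (0.23)² = 0.0529
Numerator = -0.042 − 0.0529 = -0.0949; denominator = 1 − 0.0529 = 0.9471
φ_{22} = -0.0949 / 0.9471 = -0.100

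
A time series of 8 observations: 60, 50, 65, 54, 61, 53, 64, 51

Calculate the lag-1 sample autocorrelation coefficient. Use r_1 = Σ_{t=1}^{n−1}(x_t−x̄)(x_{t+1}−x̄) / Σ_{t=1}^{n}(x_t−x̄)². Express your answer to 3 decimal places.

-0.809

Mean x̄ = (60 + 50 + 65 + 54 + 61 + 53 + 64 + 51)/8 = 57.2500
Deviations from mean: 2.7500, -7.2500, 7.7500, -3.2500, 3.7500, -4.2500, 6.7500, -6.2500
Σ(x_t−x̄)(x_{t+1}−x̄) = (-19.9375) + (-56.1875) + (-25.1875) + (-12.1875) + (-15.9375) + (-28.6875) + (-42.1875) = -200.3125
Denominator Σ(x_t−x̄)² = 247.5000
r_1 = -200.3125 / 247.5000 = -0.809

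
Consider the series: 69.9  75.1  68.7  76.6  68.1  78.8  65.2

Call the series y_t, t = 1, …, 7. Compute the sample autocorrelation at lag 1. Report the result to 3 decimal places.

-0.789

Mean ȳ = (69.9 + 75.1 + 68.7 + 76.6 + 68.1 + 78.8 + 65.2)/7 = 71.7714
Deviations from mean: -1.8714, 3.3286, -3.0714, 4.8286, -3.6714, 7.0286, -6.5714
Σ(y_t−ȳ)(y_{t+1}−ȳ) = (-6.2292) + (-10.2235) + (-14.8306) + (-17.7278) + (-25.8049) + (-46.1878) = -121.0037
Denominator Σ(y_t−ȳ)² = 153.3943
r_1 = -121.0037 / 153.3943 = -0.789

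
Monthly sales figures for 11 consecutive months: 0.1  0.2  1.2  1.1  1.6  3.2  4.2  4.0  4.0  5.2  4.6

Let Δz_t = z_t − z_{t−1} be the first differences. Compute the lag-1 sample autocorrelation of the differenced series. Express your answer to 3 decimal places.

First differences Δz: 0.1, 1.0, -0.1, 0.5, 1.6, 1.0, -0.2, 0.0, 1.2, -0.6
Mean of differences = 0.4500
Numerator Σ(Δz_t−Δz̄)(Δz_{t+1}−Δz̄) = -1.0225
Denominator Σ(Δz_t−Δz̄)² = 4.6450
r_1(Δz) = -1.0225 / 4.6450 = -0.220

-0.220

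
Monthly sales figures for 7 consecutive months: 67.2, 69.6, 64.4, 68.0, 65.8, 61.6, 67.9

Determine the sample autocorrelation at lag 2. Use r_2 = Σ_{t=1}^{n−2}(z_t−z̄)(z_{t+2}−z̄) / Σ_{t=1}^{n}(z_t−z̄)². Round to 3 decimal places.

Mean z̄ = (67.2 + 69.6 + 64.4 + 68.0 + 65.8 + 61.6 + 67.9)/7 = 66.3571
Numerator Σ_{t=1}^{5}(z_t−z̄)(z_{t+2}−z̄) = -3.9065
Denominator Σ(z_t−z̄)² = 43.0771
r_2 = -3.9065 / 43.0771 = -0.091

-0.091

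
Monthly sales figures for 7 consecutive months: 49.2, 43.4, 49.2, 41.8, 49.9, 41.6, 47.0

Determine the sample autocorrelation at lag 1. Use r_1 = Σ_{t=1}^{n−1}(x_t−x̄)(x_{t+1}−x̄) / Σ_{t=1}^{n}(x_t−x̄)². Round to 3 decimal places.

-0.845

Mean x̄ = (49.2 + 43.4 + 49.2 + 41.8 + 49.9 + 41.6 + 47.0)/7 = 46.0143
Deviations from mean: 3.1857, -2.6143, 3.1857, -4.2143, 3.8857, -4.4143, 0.9857
Σ(x_t−x̄)(x_{t+1}−x̄) = (-8.3284) + (-8.3284) + (-13.4255) + (-16.3755) + (-17.1527) + (-4.3512) = -67.9616
Denominator Σ(x_t−x̄)² = 80.4486
r_1 = -67.9616 / 80.4486 = -0.845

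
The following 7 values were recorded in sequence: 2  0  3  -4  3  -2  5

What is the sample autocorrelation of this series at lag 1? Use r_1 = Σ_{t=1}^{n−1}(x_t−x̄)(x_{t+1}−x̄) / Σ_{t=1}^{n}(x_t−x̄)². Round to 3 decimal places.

Mean x̄ = (2 + 0 + 3 − 4 + 3 − 2 + 5)/7 = 1.0000
Deviations from mean: 1.0000, -1.0000, 2.0000, -5.0000, 2.0000, -3.0000, 4.0000
Σ(x_t−x̄)(x_{t+1}−x̄) = (-1.0000) + (-2.0000) + (-10.0000) + (-10.0000) + (-6.0000) + (-12.0000) = -41.0000
Denominator Σ(x_t−x̄)² = 60.0000
r_1 = -41.0000 / 60.0000 = -0.683

-0.683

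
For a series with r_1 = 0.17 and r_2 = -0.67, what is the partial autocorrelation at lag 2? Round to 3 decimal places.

φ_{22} = (r_2 − r_1²) / (1 − r_1²)
r_1² = (0.17)² = 0.0289
Numerator = -0.67 − 0.0289 = -0.6989; denominator = 1 − 0.0289 = 0.9711
φ_{22} = -0.6989 / 0.9711 = -0.720

-0.720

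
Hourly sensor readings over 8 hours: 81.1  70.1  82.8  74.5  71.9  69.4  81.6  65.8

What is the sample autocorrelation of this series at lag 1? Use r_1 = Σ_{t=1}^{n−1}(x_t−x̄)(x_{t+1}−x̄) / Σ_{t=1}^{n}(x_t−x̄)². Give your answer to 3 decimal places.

-0.519

Mean x̄ = (81.1 + 70.1 + 82.8 + 74.5 + 71.9 + 69.4 + 81.6 + 65.8)/8 = 74.6500
Deviations from mean: 6.4500, -4.5500, 8.1500, -0.1500, -2.7500, -5.2500, 6.9500, -8.8500
Numerator Σ_{t=1}^{7}(x_t−x̄)(x_{t+1}−x̄) = -150.7975
Denominator Σ(x_t−x̄)² = 290.5000
r_1 = -150.7975 / 290.5000 = -0.519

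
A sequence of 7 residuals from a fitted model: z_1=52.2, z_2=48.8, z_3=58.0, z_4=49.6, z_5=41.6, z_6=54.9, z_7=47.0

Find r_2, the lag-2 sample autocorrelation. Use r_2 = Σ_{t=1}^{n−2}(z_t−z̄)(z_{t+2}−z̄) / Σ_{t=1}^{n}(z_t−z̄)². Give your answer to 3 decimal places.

Mean z̄ = (52.2 + 48.8 + 58.0 + 49.6 + 41.6 + 54.9 + 47.0)/7 = 50.3000
Deviations from mean: 1.9000, -1.5000, 7.7000, -0.7000, -8.7000, 4.6000, -3.3000
Σ(z_t−z̄)(z_{t+2}−z̄) = (14.6300) + (1.0500) + (-66.9900) + (-3.2200) + (28.7100) = -25.8200
Denominator Σ(z_t−z̄)² = 173.3800
r_2 = -25.8200 / 173.3800 = -0.149

-0.149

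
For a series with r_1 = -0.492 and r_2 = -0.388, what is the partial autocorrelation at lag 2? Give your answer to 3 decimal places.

-0.831

φ_{22} = (r_2 − r_1²) / (1 − r_1²)
r_1² = (-0.492)² = 0.242064
Numerator = -0.388 − 0.2421 = -0.6301; denominator = 1 − 0.2421 = 0.7579
φ_{22} = -0.6301 / 0.7579 = -0.831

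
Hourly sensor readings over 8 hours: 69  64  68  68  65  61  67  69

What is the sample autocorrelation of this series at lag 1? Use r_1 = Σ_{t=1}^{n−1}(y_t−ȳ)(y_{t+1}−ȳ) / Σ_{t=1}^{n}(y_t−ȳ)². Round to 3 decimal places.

Mean ȳ = (69 + 64 + 68 + 68 + 65 + 61 + 67 + 69)/8 = 66.3750
Numerator Σ_{t=1}^{7}(y_t−ȳ)(y_{t+1}−ȳ) = -4.0156
Denominator Σ(y_t−ȳ)² = 55.8750
r_1 = -4.0156 / 55.8750 = -0.072

-0.072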